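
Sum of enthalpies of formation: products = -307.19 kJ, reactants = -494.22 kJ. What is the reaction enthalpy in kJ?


dH_rxn = sum(dH_f products) - sum(dH_f reactants)
dH_rxn = -307.19 - (-494.22)
dH_rxn = 187.03 kJ:

187.03 kJ


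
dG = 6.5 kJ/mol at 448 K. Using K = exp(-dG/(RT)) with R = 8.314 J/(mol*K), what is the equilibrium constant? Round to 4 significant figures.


dG is in kJ/mol; multiply by 1000 to match R in J/(mol*K).
RT = 8.314 * 448 = 3724.672 J/mol
exponent = -dG*1000 / (RT) = -(6.5*1000) / 3724.672 = -1.74512011
K = exp(-1.74512011)
K = 0.17462401, rounded to 4 significant figures:

0.1746


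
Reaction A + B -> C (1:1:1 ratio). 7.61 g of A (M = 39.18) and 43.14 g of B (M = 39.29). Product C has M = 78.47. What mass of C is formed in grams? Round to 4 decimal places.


Find moles of each reactant; the smaller value is the limiting reagent in a 1:1:1 reaction, so moles_C equals moles of the limiter.
n_A = mass_A / M_A = 7.61 / 39.18 = 0.194232 mol
n_B = mass_B / M_B = 43.14 / 39.29 = 1.097989 mol
Limiting reagent: A (smaller), n_limiting = 0.194232 mol
mass_C = n_limiting * M_C = 0.194232 * 78.47
mass_C = 15.24138504 g, rounded to 4 dp:

15.2414 g


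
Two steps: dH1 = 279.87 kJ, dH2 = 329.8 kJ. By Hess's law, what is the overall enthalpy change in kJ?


Hess's law: enthalpy is a state function, so add the step enthalpies.
dH_total = dH1 + dH2 = 279.87 + (329.8)
dH_total = 609.67 kJ:

609.67 kJ


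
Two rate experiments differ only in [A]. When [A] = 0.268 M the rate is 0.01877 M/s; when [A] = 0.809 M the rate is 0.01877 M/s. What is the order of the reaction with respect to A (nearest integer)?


Rate is proportional to [A]^n, so rate2/rate1 = ([A]2/[A]1)^n. Take logs to solve for n.
rate2/rate1 = 0.01877 / 0.01877 = 1.0
[A]2/[A]1 = 0.809 / 0.268 = 3.0187
n = ln(1.0) / ln(3.0187) = 0.0
Nearest integer order:

0


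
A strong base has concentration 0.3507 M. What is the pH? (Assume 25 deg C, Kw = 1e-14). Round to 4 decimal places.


A strong base dissociates completely, so [OH-] equals the given concentration.
pOH = -log10([OH-]) = -log10(0.3507) = 0.455064
pH = 14 - pOH = 14 - 0.455064
pH = 13.544936, rounded to 4 dp:

13.5449


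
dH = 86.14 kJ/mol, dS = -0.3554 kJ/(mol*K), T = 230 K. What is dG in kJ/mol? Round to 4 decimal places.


Gibbs: dG = dH - T*dS (consistent units, dS already in kJ/(mol*K)).
T*dS = 230 * -0.3554 = -81.742
dG = 86.14 - (-81.742)
dG = 167.882 kJ/mol, rounded to 4 dp:

167.8820 kJ/mol


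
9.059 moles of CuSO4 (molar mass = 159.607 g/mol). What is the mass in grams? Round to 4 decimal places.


mass = n * M
mass = 9.059 * 159.607
mass = 1445.879813 g, rounded to 4 dp:

1445.8798 g


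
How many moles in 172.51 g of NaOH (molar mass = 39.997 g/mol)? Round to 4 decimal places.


n = mass / M
n = 172.51 / 39.997
n = 4.31307348 mol, rounded to 4 dp:

4.3131 mol


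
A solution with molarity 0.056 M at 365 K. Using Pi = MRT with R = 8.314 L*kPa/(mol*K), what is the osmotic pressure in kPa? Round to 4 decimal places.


Osmotic pressure (van't Hoff): Pi = M*R*T.
RT = 8.314 * 365 = 3034.61
Pi = 0.056 * 3034.61
Pi = 169.93816 kPa, rounded to 4 dp:

169.9382 kPa


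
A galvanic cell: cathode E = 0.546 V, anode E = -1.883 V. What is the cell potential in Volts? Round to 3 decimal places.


Standard cell potential: E_cell = E_cathode - E_anode.
E_cell = 0.546 - (-1.883)
E_cell = 2.429 V, rounded to 3 dp:

2.429 V


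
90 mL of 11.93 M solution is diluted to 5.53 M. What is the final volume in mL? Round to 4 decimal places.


Dilution: M1*V1 = M2*V2, solve for V2.
V2 = M1*V1 / M2
V2 = 11.93 * 90 / 5.53
V2 = 1073.7 / 5.53
V2 = 194.15913201 mL, rounded to 4 dp:

194.1591 mL


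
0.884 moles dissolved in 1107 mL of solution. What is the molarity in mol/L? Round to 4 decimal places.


Convert volume to liters: V_L = V_mL / 1000.
V_L = 1107 / 1000 = 1.107 L
M = n / V_L = 0.884 / 1.107
M = 0.79855465 mol/L, rounded to 4 dp:

0.7986 mol/L


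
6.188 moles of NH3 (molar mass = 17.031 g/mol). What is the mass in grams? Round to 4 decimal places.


mass = n * M
mass = 6.188 * 17.031
mass = 105.387828 g, rounded to 4 dp:

105.3878 g


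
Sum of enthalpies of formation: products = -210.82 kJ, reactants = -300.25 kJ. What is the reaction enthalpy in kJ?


dH_rxn = sum(dH_f products) - sum(dH_f reactants)
dH_rxn = -210.82 - (-300.25)
dH_rxn = 89.43 kJ:

89.43 kJ


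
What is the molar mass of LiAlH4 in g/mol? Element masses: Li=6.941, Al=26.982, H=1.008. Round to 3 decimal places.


M = sum(count * atomic_mass) over atoms.
M = 1*6.941 + 1*26.982 + 4*1.008
M = 6.941 + 26.982 + 4.032
M = 37.955 g/mol, rounded to 3 dp:

37.955 g/mol


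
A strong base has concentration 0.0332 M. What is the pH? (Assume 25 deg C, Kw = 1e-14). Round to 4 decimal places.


A strong base dissociates completely, so [OH-] equals the given concentration.
pOH = -log10([OH-]) = -log10(0.0332) = 1.478862
pH = 14 - pOH = 14 - 1.478862
pH = 12.521138, rounded to 4 dp:

12.5211


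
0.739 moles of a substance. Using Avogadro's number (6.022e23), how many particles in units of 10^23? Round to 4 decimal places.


N = n * NA, then divide by 1e23 for the requested units.
N / 1e23 = n * 6.022
N / 1e23 = 0.739 * 6.022
N / 1e23 = 4.450258, rounded to 4 dp:

4.4503


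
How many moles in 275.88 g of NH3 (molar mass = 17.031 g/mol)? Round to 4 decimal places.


n = mass / M
n = 275.88 / 17.031
n = 16.19869649 mol, rounded to 4 dp:

16.1987 mol


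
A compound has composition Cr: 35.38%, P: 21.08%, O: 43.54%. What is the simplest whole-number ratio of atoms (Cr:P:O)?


Assume 100 g of compound, divide each mass% by atomic mass to get moles, then normalize by the smallest to get a raw atom ratio.
Moles per 100 g: Cr: 35.38/51.996 = 0.6804, P: 21.08/30.974 = 0.6806, O: 43.54/15.999 = 2.7214
Raw ratio (divide by min = 0.6804): Cr: 1.0, P: 1.0, O: 4.0
Multiply by 1 to clear fractions: Cr: 1.0 ~= 1, P: 1.0 ~= 1, O: 4.0 ~= 4
Reduce by GCD to get the simplest whole-number ratio:

1:1:4


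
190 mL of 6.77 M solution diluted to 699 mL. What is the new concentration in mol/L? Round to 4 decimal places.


Dilution: M1*V1 = M2*V2, solve for M2.
M2 = M1*V1 / V2
M2 = 6.77 * 190 / 699
M2 = 1286.3 / 699
M2 = 1.84020029 mol/L, rounded to 4 dp:

1.8402 mol/L


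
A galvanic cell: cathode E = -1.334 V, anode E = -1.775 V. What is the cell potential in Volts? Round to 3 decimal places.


Standard cell potential: E_cell = E_cathode - E_anode.
E_cell = -1.334 - (-1.775)
E_cell = 0.441 V, rounded to 3 dp:

0.441 V


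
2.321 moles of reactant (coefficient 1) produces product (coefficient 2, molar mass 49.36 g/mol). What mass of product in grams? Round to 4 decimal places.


Use the coefficient ratio to convert reactant moles to product moles, then multiply by the product's molar mass.
moles_P = moles_R * (coeff_P / coeff_R) = 2.321 * (2/1) = 4.642
mass_P = moles_P * M_P = 4.642 * 49.36
mass_P = 229.12912 g, rounded to 4 dp:

229.1291 g


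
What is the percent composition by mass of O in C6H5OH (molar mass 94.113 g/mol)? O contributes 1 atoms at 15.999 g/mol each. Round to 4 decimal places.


pct = 100 * (n_elem * M_elem) / M_total
mass_contribution = 1 * 15.999 = 15.999 g/mol
pct = 100 * 15.999 / 94.113
pct = 16.99977686 %, rounded to 4 dp:

16.9998 %


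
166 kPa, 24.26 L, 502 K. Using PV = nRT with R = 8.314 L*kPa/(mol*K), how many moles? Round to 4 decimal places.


PV = nRT, solve for n = PV / (RT).
PV = 166 * 24.26 = 4027.16
RT = 8.314 * 502 = 4173.628
n = 4027.16 / 4173.628
n = 0.96490631 mol, rounded to 4 dp:

0.9649 mol


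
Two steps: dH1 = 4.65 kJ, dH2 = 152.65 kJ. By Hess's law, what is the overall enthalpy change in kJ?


Hess's law: enthalpy is a state function, so add the step enthalpies.
dH_total = dH1 + dH2 = 4.65 + (152.65)
dH_total = 157.3 kJ:

157.30 kJ


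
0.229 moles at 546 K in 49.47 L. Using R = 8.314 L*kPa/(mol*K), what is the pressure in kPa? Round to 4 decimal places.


PV = nRT, solve for P = nRT / V.
nRT = 0.229 * 8.314 * 546 = 1039.5327
P = 1039.5327 / 49.47
P = 21.013396 kPa, rounded to 4 dp:

21.0134 kPa


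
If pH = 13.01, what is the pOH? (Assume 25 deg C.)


At 25 deg C, pH + pOH = 14.
pOH = 14 - pH = 14 - 13.01
pOH = 0.99:

0.99


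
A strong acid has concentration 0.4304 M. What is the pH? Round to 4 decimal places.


A strong acid dissociates completely, so [H+] equals the given concentration.
pH = -log10([H+]) = -log10(0.4304)
pH = 0.36612774, rounded to 4 dp:

0.3661


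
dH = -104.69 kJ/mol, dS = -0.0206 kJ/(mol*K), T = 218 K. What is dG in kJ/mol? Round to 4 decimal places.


Gibbs: dG = dH - T*dS (consistent units, dS already in kJ/(mol*K)).
T*dS = 218 * -0.0206 = -4.4908
dG = -104.69 - (-4.4908)
dG = -100.1992 kJ/mol, rounded to 4 dp:

-100.1992 kJ/mol


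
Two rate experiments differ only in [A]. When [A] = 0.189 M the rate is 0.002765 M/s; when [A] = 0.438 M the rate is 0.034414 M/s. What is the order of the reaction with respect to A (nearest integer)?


Rate is proportional to [A]^n, so rate2/rate1 = ([A]2/[A]1)^n. Take logs to solve for n.
rate2/rate1 = 0.034414 / 0.002765 = 12.4463
[A]2/[A]1 = 0.438 / 0.189 = 2.3175
n = ln(12.4463) / ln(2.3175) = 3.0
Nearest integer order:

3


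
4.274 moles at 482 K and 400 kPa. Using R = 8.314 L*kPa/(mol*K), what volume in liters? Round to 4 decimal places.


PV = nRT, solve for V = nRT / P.
nRT = 4.274 * 8.314 * 482 = 17127.4054
V = 17127.4054 / 400
V = 42.8185135 L, rounded to 4 dp:

42.8185 L


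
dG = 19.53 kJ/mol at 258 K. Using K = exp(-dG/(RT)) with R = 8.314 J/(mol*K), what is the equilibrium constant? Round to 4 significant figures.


dG is in kJ/mol; multiply by 1000 to match R in J/(mol*K).
RT = 8.314 * 258 = 2145.012 J/mol
exponent = -dG*1000 / (RT) = -(19.53*1000) / 2145.012 = -9.10484417
K = exp(-9.10484417)
K = 0.00011112619, rounded to 4 significant figures:

0.0001111


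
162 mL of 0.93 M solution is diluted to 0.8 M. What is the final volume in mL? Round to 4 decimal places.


Dilution: M1*V1 = M2*V2, solve for V2.
V2 = M1*V1 / M2
V2 = 0.93 * 162 / 0.8
V2 = 150.66 / 0.8
V2 = 188.325 mL, rounded to 4 dp:

188.3250 mL


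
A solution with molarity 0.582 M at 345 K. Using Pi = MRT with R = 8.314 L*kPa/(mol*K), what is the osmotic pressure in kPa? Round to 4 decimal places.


Osmotic pressure (van't Hoff): Pi = M*R*T.
RT = 8.314 * 345 = 2868.33
Pi = 0.582 * 2868.33
Pi = 1669.36806 kPa, rounded to 4 dp:

1669.3681 kPa


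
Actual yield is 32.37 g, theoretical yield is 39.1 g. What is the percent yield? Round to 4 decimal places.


% yield = 100 * actual / theoretical
% yield = 100 * 32.37 / 39.1
% yield = 82.78772379 %, rounded to 4 dp:

82.7877 %


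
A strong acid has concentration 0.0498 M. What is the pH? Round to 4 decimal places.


A strong acid dissociates completely, so [H+] equals the given concentration.
pH = -log10([H+]) = -log10(0.0498)
pH = 1.30277066, rounded to 4 dp:

1.3028


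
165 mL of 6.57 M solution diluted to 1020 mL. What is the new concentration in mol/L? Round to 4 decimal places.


Dilution: M1*V1 = M2*V2, solve for M2.
M2 = M1*V1 / V2
M2 = 6.57 * 165 / 1020
M2 = 1084.05 / 1020
M2 = 1.06279412 mol/L, rounded to 4 dp:

1.0628 mol/L


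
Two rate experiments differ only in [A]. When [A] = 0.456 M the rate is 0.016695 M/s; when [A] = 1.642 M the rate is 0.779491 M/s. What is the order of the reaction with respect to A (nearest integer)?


Rate is proportional to [A]^n, so rate2/rate1 = ([A]2/[A]1)^n. Take logs to solve for n.
rate2/rate1 = 0.779491 / 0.016695 = 46.6901
[A]2/[A]1 = 1.642 / 0.456 = 3.6009
n = ln(46.6901) / ln(3.6009) = 3.0
Nearest integer order:

3


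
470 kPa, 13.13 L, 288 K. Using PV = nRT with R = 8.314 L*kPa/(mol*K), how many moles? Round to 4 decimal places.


PV = nRT, solve for n = PV / (RT).
PV = 470 * 13.13 = 6171.1
RT = 8.314 * 288 = 2394.432
n = 6171.1 / 2394.432
n = 2.57727094 mol, rounded to 4 dp:

2.5773 mol


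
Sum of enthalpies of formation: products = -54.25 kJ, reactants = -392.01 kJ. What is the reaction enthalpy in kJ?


dH_rxn = sum(dH_f products) - sum(dH_f reactants)
dH_rxn = -54.25 - (-392.01)
dH_rxn = 337.76 kJ:

337.76 kJ


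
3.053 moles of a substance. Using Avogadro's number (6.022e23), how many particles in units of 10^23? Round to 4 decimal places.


N = n * NA, then divide by 1e23 for the requested units.
N / 1e23 = n * 6.022
N / 1e23 = 3.053 * 6.022
N / 1e23 = 18.385166, rounded to 4 dp:

18.3852


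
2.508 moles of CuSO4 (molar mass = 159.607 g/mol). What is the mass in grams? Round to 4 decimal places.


mass = n * M
mass = 2.508 * 159.607
mass = 400.294356 g, rounded to 4 dp:

400.2944 g


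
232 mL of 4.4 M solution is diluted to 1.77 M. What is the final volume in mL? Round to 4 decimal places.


Dilution: M1*V1 = M2*V2, solve for V2.
V2 = M1*V1 / M2
V2 = 4.4 * 232 / 1.77
V2 = 1020.8 / 1.77
V2 = 576.72316384 mL, rounded to 4 dp:

576.7232 mL


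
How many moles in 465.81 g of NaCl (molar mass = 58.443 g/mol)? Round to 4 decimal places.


n = mass / M
n = 465.81 / 58.443
n = 7.97033007 mol, rounded to 4 dp:

7.9703 mol


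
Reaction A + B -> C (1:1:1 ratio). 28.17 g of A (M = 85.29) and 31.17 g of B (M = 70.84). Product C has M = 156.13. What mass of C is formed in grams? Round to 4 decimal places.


Find moles of each reactant; the smaller value is the limiting reagent in a 1:1:1 reaction, so moles_C equals moles of the limiter.
n_A = mass_A / M_A = 28.17 / 85.29 = 0.330285 mol
n_B = mass_B / M_B = 31.17 / 70.84 = 0.440006 mol
Limiting reagent: A (smaller), n_limiting = 0.330285 mol
mass_C = n_limiting * M_C = 0.330285 * 156.13
mass_C = 51.56739705 g, rounded to 4 dp:

51.5674 g


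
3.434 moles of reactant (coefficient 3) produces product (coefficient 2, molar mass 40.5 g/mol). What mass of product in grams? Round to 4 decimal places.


Use the coefficient ratio to convert reactant moles to product moles, then multiply by the product's molar mass.
moles_P = moles_R * (coeff_P / coeff_R) = 3.434 * (2/3) = 2.289333
mass_P = moles_P * M_P = 2.289333 * 40.5
mass_P = 92.7179865 g, rounded to 4 dp:

92.7180 g


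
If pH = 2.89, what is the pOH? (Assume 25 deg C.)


At 25 deg C, pH + pOH = 14.
pOH = 14 - pH = 14 - 2.89
pOH = 11.11:

11.11


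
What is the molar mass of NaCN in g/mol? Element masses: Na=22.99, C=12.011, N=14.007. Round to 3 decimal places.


M = sum(count * atomic_mass) over atoms.
M = 1*22.99 + 1*12.011 + 1*14.007
M = 22.99 + 12.011 + 14.007
M = 49.008 g/mol, rounded to 3 dp:

49.008 g/mol


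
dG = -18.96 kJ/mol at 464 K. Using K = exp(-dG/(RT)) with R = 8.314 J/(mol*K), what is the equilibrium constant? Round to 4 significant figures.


dG is in kJ/mol; multiply by 1000 to match R in J/(mol*K).
RT = 8.314 * 464 = 3857.696 J/mol
exponent = -dG*1000 / (RT) = -(-18.96*1000) / 3857.696 = 4.91485073
K = exp(4.91485073)
K = 136.29896, rounded to 4 significant figures:

136.3


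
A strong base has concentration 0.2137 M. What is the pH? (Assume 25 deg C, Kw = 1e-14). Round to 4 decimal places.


A strong base dissociates completely, so [OH-] equals the given concentration.
pOH = -log10([OH-]) = -log10(0.2137) = 0.670195
pH = 14 - pOH = 14 - 0.670195
pH = 13.329805, rounded to 4 dp:

13.3298


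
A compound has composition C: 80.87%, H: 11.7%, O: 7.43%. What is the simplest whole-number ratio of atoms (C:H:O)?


Assume 100 g of compound, divide each mass% by atomic mass to get moles, then normalize by the smallest to get a raw atom ratio.
Moles per 100 g: C: 80.87/12.011 = 6.733, H: 11.7/1.008 = 11.6071, O: 7.43/15.999 = 0.4644
Raw ratio (divide by min = 0.4644): C: 14.498, H: 24.994, O: 1.0
Multiply by 2 to clear fractions: C: 28.996 ~= 29, H: 49.987 ~= 50, O: 2.0 ~= 2
Reduce by GCD to get the simplest whole-number ratio:

29:50:2


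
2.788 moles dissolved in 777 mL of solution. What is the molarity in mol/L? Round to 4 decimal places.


Convert volume to liters: V_L = V_mL / 1000.
V_L = 777 / 1000 = 0.777 L
M = n / V_L = 2.788 / 0.777
M = 3.58815959 mol/L, rounded to 4 dp:

3.5882 mol/L


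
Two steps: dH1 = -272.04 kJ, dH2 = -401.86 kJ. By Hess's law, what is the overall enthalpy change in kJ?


Hess's law: enthalpy is a state function, so add the step enthalpies.
dH_total = dH1 + dH2 = -272.04 + (-401.86)
dH_total = -673.9 kJ:

-673.90 kJ


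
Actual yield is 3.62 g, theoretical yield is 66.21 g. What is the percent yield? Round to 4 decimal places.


% yield = 100 * actual / theoretical
% yield = 100 * 3.62 / 66.21
% yield = 5.46745205 %, rounded to 4 dp:

5.4675 %


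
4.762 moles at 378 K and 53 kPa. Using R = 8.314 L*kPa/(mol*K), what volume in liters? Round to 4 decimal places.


PV = nRT, solve for V = nRT / P.
nRT = 4.762 * 8.314 * 378 = 14965.4993
V = 14965.4993 / 53
V = 282.36791132 L, rounded to 4 dp:

282.3679 L


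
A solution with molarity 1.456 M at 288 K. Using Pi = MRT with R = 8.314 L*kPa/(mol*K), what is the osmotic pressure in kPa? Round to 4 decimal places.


Osmotic pressure (van't Hoff): Pi = M*R*T.
RT = 8.314 * 288 = 2394.432
Pi = 1.456 * 2394.432
Pi = 3486.292992 kPa, rounded to 4 dp:

3486.2930 kPa


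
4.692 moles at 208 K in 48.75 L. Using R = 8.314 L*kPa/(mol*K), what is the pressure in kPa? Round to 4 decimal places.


PV = nRT, solve for P = nRT / V.
nRT = 4.692 * 8.314 * 208 = 8113.9319
P = 8113.9319 / 48.75
P = 166.43962872 kPa, rounded to 4 dp:

166.4396 kPa


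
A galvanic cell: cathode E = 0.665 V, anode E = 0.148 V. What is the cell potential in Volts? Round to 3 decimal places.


Standard cell potential: E_cell = E_cathode - E_anode.
E_cell = 0.665 - (0.148)
E_cell = 0.517 V, rounded to 3 dp:

0.517 V


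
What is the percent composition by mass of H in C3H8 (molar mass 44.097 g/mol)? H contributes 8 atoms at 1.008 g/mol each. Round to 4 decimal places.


pct = 100 * (n_elem * M_elem) / M_total
mass_contribution = 8 * 1.008 = 8.064 g/mol
pct = 100 * 8.064 / 44.097
pct = 18.2869583 %, rounded to 4 dp:

18.2870 %


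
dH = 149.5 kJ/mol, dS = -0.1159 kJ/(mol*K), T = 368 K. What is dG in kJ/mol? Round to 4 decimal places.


Gibbs: dG = dH - T*dS (consistent units, dS already in kJ/(mol*K)).
T*dS = 368 * -0.1159 = -42.6512
dG = 149.5 - (-42.6512)
dG = 192.1512 kJ/mol, rounded to 4 dp:

192.1512 kJ/mol


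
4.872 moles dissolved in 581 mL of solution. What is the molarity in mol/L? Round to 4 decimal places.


Convert volume to liters: V_L = V_mL / 1000.
V_L = 581 / 1000 = 0.581 L
M = n / V_L = 4.872 / 0.581
M = 8.38554217 mol/L, rounded to 4 dp:

8.3855 mol/L


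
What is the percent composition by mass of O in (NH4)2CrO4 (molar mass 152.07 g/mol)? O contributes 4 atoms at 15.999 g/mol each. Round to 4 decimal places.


pct = 100 * (n_elem * M_elem) / M_total
mass_contribution = 4 * 15.999 = 63.996 g/mol
pct = 100 * 63.996 / 152.07
pct = 42.08325113 %, rounded to 4 dp:

42.0833 %


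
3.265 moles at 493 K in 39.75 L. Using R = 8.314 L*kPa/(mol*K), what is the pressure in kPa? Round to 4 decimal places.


PV = nRT, solve for P = nRT / V.
nRT = 3.265 * 8.314 * 493 = 13382.5885
P = 13382.5885 / 39.75
P = 336.66889308 kPa, rounded to 4 dp:

336.6689 kPa


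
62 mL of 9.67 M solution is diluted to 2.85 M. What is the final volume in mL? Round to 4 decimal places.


Dilution: M1*V1 = M2*V2, solve for V2.
V2 = M1*V1 / M2
V2 = 9.67 * 62 / 2.85
V2 = 599.54 / 2.85
V2 = 210.36491228 mL, rounded to 4 dp:

210.3649 mL


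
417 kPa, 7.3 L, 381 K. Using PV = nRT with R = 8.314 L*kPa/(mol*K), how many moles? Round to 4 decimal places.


PV = nRT, solve for n = PV / (RT).
PV = 417 * 7.3 = 3044.1
RT = 8.314 * 381 = 3167.634
n = 3044.1 / 3167.634
n = 0.96100118 mol, rounded to 4 dp:

0.9610 mol


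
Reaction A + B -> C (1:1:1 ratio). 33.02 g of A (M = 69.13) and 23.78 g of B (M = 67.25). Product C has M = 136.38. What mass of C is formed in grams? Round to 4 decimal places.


Find moles of each reactant; the smaller value is the limiting reagent in a 1:1:1 reaction, so moles_C equals moles of the limiter.
n_A = mass_A / M_A = 33.02 / 69.13 = 0.477651 mol
n_B = mass_B / M_B = 23.78 / 67.25 = 0.353606 mol
Limiting reagent: B (smaller), n_limiting = 0.353606 mol
mass_C = n_limiting * M_C = 0.353606 * 136.38
mass_C = 48.22478628 g, rounded to 4 dp:

48.2248 g


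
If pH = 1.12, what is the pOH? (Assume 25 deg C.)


At 25 deg C, pH + pOH = 14.
pOH = 14 - pH = 14 - 1.12
pOH = 12.88:

12.88


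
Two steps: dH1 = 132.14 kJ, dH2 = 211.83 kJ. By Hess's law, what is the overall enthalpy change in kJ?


Hess's law: enthalpy is a state function, so add the step enthalpies.
dH_total = dH1 + dH2 = 132.14 + (211.83)
dH_total = 343.97 kJ:

343.97 kJ


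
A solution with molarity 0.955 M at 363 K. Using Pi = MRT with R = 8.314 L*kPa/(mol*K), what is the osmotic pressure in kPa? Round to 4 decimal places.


Osmotic pressure (van't Hoff): Pi = M*R*T.
RT = 8.314 * 363 = 3017.982
Pi = 0.955 * 3017.982
Pi = 2882.17281 kPa, rounded to 4 dp:

2882.1728 kPa


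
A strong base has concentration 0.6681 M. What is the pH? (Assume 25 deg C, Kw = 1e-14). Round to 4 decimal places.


A strong base dissociates completely, so [OH-] equals the given concentration.
pOH = -log10([OH-]) = -log10(0.6681) = 0.175159
pH = 14 - pOH = 14 - 0.175159
pH = 13.824841, rounded to 4 dp:

13.8248


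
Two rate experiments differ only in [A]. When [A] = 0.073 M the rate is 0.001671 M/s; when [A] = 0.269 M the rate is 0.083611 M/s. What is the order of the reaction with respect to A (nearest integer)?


Rate is proportional to [A]^n, so rate2/rate1 = ([A]2/[A]1)^n. Take logs to solve for n.
rate2/rate1 = 0.083611 / 0.001671 = 50.0365
[A]2/[A]1 = 0.269 / 0.073 = 3.6849
n = ln(50.0365) / ln(3.6849) = 3.0
Nearest integer order:

3


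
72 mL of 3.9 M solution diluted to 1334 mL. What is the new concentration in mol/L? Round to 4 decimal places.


Dilution: M1*V1 = M2*V2, solve for M2.
M2 = M1*V1 / V2
M2 = 3.9 * 72 / 1334
M2 = 280.8 / 1334
M2 = 0.21049475 mol/L, rounded to 4 dp:

0.2105 mol/L


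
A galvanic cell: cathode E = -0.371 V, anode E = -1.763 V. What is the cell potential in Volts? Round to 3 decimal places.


Standard cell potential: E_cell = E_cathode - E_anode.
E_cell = -0.371 - (-1.763)
E_cell = 1.392 V, rounded to 3 dp:

1.392 V


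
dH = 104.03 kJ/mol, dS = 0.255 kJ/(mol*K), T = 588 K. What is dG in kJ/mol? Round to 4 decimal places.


Gibbs: dG = dH - T*dS (consistent units, dS already in kJ/(mol*K)).
T*dS = 588 * 0.255 = 149.94
dG = 104.03 - (149.94)
dG = -45.91 kJ/mol, rounded to 4 dp:

-45.9100 kJ/mol


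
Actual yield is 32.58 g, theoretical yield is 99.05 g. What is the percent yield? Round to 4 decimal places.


% yield = 100 * actual / theoretical
% yield = 100 * 32.58 / 99.05
% yield = 32.89247855 %, rounded to 4 dp:

32.8925 %


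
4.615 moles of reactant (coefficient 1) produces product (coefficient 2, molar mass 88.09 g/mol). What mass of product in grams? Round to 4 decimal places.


Use the coefficient ratio to convert reactant moles to product moles, then multiply by the product's molar mass.
moles_P = moles_R * (coeff_P / coeff_R) = 4.615 * (2/1) = 9.23
mass_P = moles_P * M_P = 9.23 * 88.09
mass_P = 813.0707 g, rounded to 4 dp:

813.0707 g


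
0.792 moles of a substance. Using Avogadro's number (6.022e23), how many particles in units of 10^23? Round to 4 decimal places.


N = n * NA, then divide by 1e23 for the requested units.
N / 1e23 = n * 6.022
N / 1e23 = 0.792 * 6.022
N / 1e23 = 4.769424, rounded to 4 dp:

4.7694


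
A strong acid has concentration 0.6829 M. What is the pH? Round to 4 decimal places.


A strong acid dissociates completely, so [H+] equals the given concentration.
pH = -log10([H+]) = -log10(0.6829)
pH = 0.16564289, rounded to 4 dp:

0.1656


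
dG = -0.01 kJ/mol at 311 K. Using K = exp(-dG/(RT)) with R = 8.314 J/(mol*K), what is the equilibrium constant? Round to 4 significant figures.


dG is in kJ/mol; multiply by 1000 to match R in J/(mol*K).
RT = 8.314 * 311 = 2585.654 J/mol
exponent = -dG*1000 / (RT) = -(-0.01*1000) / 2585.654 = 0.00386749
K = exp(0.00386749)
K = 1.003875, rounded to 4 significant figures:

1.004


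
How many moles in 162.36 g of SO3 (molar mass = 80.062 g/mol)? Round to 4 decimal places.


n = mass / M
n = 162.36 / 80.062
n = 2.02792836 mol, rounded to 4 dp:

2.0279 mol


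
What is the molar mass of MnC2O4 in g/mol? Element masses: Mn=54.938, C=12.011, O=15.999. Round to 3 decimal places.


M = sum(count * atomic_mass) over atoms.
M = 1*54.938 + 2*12.011 + 4*15.999
M = 54.938 + 24.022 + 63.996
M = 142.956 g/mol, rounded to 3 dp:

142.956 g/mol


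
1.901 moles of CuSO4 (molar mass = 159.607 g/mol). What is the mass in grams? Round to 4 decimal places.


mass = n * M
mass = 1.901 * 159.607
mass = 303.412907 g, rounded to 4 dp:

303.4129 g


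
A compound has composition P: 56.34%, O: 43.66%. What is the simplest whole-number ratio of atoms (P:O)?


Assume 100 g of compound, divide each mass% by atomic mass to get moles, then normalize by the smallest to get a raw atom ratio.
Moles per 100 g: P: 56.34/30.974 = 1.8189, O: 43.66/15.999 = 2.7289
Raw ratio (divide by min = 1.8189): P: 1.0, O: 1.5
Multiply by 2 to clear fractions: P: 2.0 ~= 2, O: 3.001 ~= 3
Reduce by GCD to get the simplest whole-number ratio:

2:3


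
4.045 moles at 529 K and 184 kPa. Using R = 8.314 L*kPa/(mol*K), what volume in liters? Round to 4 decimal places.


PV = nRT, solve for V = nRT / P.
nRT = 4.045 * 8.314 * 529 = 17790.3388
V = 17790.3388 / 184
V = 96.68662391 L, rounded to 4 dp:

96.6866 L


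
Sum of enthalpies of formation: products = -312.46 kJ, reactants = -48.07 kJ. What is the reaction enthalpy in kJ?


dH_rxn = sum(dH_f products) - sum(dH_f reactants)
dH_rxn = -312.46 - (-48.07)
dH_rxn = -264.39 kJ:

-264.39 kJ


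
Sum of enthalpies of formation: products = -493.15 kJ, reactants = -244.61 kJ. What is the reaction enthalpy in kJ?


dH_rxn = sum(dH_f products) - sum(dH_f reactants)
dH_rxn = -493.15 - (-244.61)
dH_rxn = -248.54 kJ:

-248.54 kJ


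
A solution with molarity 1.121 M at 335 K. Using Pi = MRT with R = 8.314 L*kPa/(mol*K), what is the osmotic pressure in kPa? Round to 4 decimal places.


Osmotic pressure (van't Hoff): Pi = M*R*T.
RT = 8.314 * 335 = 2785.19
Pi = 1.121 * 2785.19
Pi = 3122.19799 kPa, rounded to 4 dp:

3122.1980 kPa


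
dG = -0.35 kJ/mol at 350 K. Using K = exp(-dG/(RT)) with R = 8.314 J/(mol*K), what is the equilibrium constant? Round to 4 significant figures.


dG is in kJ/mol; multiply by 1000 to match R in J/(mol*K).
RT = 8.314 * 350 = 2909.9 J/mol
exponent = -dG*1000 / (RT) = -(-0.35*1000) / 2909.9 = 0.12027905
K = exp(0.12027905)
K = 1.1278115, rounded to 4 significant figures:

1.128


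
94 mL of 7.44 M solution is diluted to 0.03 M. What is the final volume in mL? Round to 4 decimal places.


Dilution: M1*V1 = M2*V2, solve for V2.
V2 = M1*V1 / M2
V2 = 7.44 * 94 / 0.03
V2 = 699.36 / 0.03
V2 = 23312.0 mL, rounded to 4 dp:

23312.0000 mL


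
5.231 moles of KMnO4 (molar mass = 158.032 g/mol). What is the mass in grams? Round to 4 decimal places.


mass = n * M
mass = 5.231 * 158.032
mass = 826.665392 g, rounded to 4 dp:

826.6654 g


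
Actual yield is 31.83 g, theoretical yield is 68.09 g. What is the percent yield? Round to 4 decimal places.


% yield = 100 * actual / theoretical
% yield = 100 * 31.83 / 68.09
% yield = 46.74695256 %, rounded to 4 dp:

46.7470 %


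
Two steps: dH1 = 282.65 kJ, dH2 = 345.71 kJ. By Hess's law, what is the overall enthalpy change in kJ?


Hess's law: enthalpy is a state function, so add the step enthalpies.
dH_total = dH1 + dH2 = 282.65 + (345.71)
dH_total = 628.36 kJ:

628.36 kJ


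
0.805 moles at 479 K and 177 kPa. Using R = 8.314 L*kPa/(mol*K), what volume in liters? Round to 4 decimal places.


PV = nRT, solve for V = nRT / P.
nRT = 0.805 * 8.314 * 479 = 3205.8368
V = 3205.8368 / 177
V = 18.11207232 L, rounded to 4 dp:

18.1121 L


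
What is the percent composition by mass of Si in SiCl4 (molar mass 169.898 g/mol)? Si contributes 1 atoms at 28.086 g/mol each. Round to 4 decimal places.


pct = 100 * (n_elem * M_elem) / M_total
mass_contribution = 1 * 28.086 = 28.086 g/mol
pct = 100 * 28.086 / 169.898
pct = 16.53109513 %, rounded to 4 dp:

16.5311 %


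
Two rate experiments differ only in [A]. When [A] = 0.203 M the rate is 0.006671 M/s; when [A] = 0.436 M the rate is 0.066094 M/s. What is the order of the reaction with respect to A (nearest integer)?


Rate is proportional to [A]^n, so rate2/rate1 = ([A]2/[A]1)^n. Take logs to solve for n.
rate2/rate1 = 0.066094 / 0.006671 = 9.9077
[A]2/[A]1 = 0.436 / 0.203 = 2.1478
n = ln(9.9077) / ln(2.1478) = 3.0
Nearest integer order:

3


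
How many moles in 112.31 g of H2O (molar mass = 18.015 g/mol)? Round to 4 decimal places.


n = mass / M
n = 112.31 / 18.015
n = 6.23424924 mol, rounded to 4 dp:

6.2342 mol


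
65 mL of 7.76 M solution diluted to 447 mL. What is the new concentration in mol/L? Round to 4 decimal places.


Dilution: M1*V1 = M2*V2, solve for M2.
M2 = M1*V1 / V2
M2 = 7.76 * 65 / 447
M2 = 504.4 / 447
M2 = 1.12841163 mol/L, rounded to 4 dp:

1.1284 mol/L


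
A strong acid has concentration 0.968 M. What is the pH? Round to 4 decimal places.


A strong acid dissociates completely, so [H+] equals the given concentration.
pH = -log10([H+]) = -log10(0.968)
pH = 0.01412464, rounded to 4 dp:

0.0141


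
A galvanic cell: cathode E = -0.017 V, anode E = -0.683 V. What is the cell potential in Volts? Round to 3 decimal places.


Standard cell potential: E_cell = E_cathode - E_anode.
E_cell = -0.017 - (-0.683)
E_cell = 0.666 V, rounded to 3 dp:

0.666 V


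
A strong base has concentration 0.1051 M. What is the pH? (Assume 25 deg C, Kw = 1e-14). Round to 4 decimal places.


A strong base dissociates completely, so [OH-] equals the given concentration.
pOH = -log10([OH-]) = -log10(0.1051) = 0.978397
pH = 14 - pOH = 14 - 0.978397
pH = 13.021603, rounded to 4 dp:

13.0216


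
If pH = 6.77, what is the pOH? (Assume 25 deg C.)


At 25 deg C, pH + pOH = 14.
pOH = 14 - pH = 14 - 6.77
pOH = 7.23:

7.23


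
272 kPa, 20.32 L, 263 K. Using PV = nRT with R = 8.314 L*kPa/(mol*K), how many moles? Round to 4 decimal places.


PV = nRT, solve for n = PV / (RT).
PV = 272 * 20.32 = 5527.04
RT = 8.314 * 263 = 2186.582
n = 5527.04 / 2186.582
n = 2.52770763 mol, rounded to 4 dp:

2.5277 mol


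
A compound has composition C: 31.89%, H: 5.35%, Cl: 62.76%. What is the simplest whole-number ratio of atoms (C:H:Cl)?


Assume 100 g of compound, divide each mass% by atomic mass to get moles, then normalize by the smallest to get a raw atom ratio.
Moles per 100 g: C: 31.89/12.011 = 2.6551, H: 5.35/1.008 = 5.3075, Cl: 62.76/35.453 = 1.7702
Raw ratio (divide by min = 1.7702): C: 1.5, H: 2.998, Cl: 1.0
Multiply by 2 to clear fractions: C: 3.0 ~= 3, H: 5.996 ~= 6, Cl: 2.0 ~= 2
Reduce by GCD to get the simplest whole-number ratio:

3:6:2


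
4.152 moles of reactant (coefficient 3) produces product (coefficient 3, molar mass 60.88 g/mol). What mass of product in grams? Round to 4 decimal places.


Use the coefficient ratio to convert reactant moles to product moles, then multiply by the product's molar mass.
moles_P = moles_R * (coeff_P / coeff_R) = 4.152 * (3/3) = 4.152
mass_P = moles_P * M_P = 4.152 * 60.88
mass_P = 252.77376 g, rounded to 4 dp:

252.7738 g


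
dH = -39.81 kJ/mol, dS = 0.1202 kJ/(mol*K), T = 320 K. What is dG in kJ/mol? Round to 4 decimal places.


Gibbs: dG = dH - T*dS (consistent units, dS already in kJ/(mol*K)).
T*dS = 320 * 0.1202 = 38.464
dG = -39.81 - (38.464)
dG = -78.274 kJ/mol, rounded to 4 dp:

-78.2740 kJ/mol


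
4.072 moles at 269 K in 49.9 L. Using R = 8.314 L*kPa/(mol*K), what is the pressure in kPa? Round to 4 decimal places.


PV = nRT, solve for P = nRT / V.
nRT = 4.072 * 8.314 * 269 = 9106.8896
P = 9106.8896 / 49.9
P = 182.5027976 kPa, rounded to 4 dp:

182.5028 kPa


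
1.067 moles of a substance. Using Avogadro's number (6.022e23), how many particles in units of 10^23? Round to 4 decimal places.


N = n * NA, then divide by 1e23 for the requested units.
N / 1e23 = n * 6.022
N / 1e23 = 1.067 * 6.022
N / 1e23 = 6.425474, rounded to 4 dp:

6.4255


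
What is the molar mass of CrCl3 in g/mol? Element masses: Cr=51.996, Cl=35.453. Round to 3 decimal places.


M = sum(count * atomic_mass) over atoms.
M = 1*51.996 + 3*35.453
M = 51.996 + 106.359
M = 158.355 g/mol, rounded to 3 dp:

158.355 g/mol


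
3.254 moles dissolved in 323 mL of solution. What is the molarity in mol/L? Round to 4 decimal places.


Convert volume to liters: V_L = V_mL / 1000.
V_L = 323 / 1000 = 0.323 L
M = n / V_L = 3.254 / 0.323
M = 10.07430341 mol/L, rounded to 4 dp:

10.0743 mol/L


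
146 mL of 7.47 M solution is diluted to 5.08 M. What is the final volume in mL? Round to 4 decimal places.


Dilution: M1*V1 = M2*V2, solve for V2.
V2 = M1*V1 / M2
V2 = 7.47 * 146 / 5.08
V2 = 1090.62 / 5.08
V2 = 214.68897638 mL, rounded to 4 dp:

214.6890 mL


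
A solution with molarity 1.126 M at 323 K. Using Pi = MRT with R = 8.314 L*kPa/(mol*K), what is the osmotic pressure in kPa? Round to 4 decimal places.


Osmotic pressure (van't Hoff): Pi = M*R*T.
RT = 8.314 * 323 = 2685.422
Pi = 1.126 * 2685.422
Pi = 3023.785172 kPa, rounded to 4 dp:

3023.7852 kPa


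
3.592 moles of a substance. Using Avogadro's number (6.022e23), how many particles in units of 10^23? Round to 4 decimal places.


N = n * NA, then divide by 1e23 for the requested units.
N / 1e23 = n * 6.022
N / 1e23 = 3.592 * 6.022
N / 1e23 = 21.631024, rounded to 4 dp:

21.6310


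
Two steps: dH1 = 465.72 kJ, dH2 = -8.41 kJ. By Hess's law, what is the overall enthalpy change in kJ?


Hess's law: enthalpy is a state function, so add the step enthalpies.
dH_total = dH1 + dH2 = 465.72 + (-8.41)
dH_total = 457.31 kJ:

457.31 kJ


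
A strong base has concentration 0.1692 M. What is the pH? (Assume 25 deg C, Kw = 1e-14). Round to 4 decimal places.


A strong base dissociates completely, so [OH-] equals the given concentration.
pOH = -log10([OH-]) = -log10(0.1692) = 0.7716
pH = 14 - pOH = 14 - 0.7716
pH = 13.2284, rounded to 4 dp:

13.2284


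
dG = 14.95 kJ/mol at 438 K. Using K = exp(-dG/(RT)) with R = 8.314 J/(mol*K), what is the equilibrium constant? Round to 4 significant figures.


dG is in kJ/mol; multiply by 1000 to match R in J/(mol*K).
RT = 8.314 * 438 = 3641.532 J/mol
exponent = -dG*1000 / (RT) = -(14.95*1000) / 3641.532 = -4.10541497
K = exp(-4.10541497)
K = 0.016483177, rounded to 4 significant figures:

0.01648


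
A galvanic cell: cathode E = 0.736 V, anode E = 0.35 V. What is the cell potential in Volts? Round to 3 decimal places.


Standard cell potential: E_cell = E_cathode - E_anode.
E_cell = 0.736 - (0.35)
E_cell = 0.386 V, rounded to 3 dp:

0.386 V


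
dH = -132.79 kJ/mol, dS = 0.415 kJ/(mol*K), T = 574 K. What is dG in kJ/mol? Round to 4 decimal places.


Gibbs: dG = dH - T*dS (consistent units, dS already in kJ/(mol*K)).
T*dS = 574 * 0.415 = 238.21
dG = -132.79 - (238.21)
dG = -371.0 kJ/mol, rounded to 4 dp:

-371.0000 kJ/mol


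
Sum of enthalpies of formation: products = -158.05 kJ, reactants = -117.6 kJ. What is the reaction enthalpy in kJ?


dH_rxn = sum(dH_f products) - sum(dH_f reactants)
dH_rxn = -158.05 - (-117.6)
dH_rxn = -40.45 kJ:

-40.45 kJ


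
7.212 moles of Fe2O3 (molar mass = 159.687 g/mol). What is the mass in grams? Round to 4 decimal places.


mass = n * M
mass = 7.212 * 159.687
mass = 1151.662644 g, rounded to 4 dp:

1151.6626 g


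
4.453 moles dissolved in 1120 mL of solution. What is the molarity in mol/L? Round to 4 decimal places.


Convert volume to liters: V_L = V_mL / 1000.
V_L = 1120 / 1000 = 1.12 L
M = n / V_L = 4.453 / 1.12
M = 3.97589286 mol/L, rounded to 4 dp:

3.9759 mol/L


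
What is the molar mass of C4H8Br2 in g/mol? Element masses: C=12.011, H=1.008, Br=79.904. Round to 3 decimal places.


M = sum(count * atomic_mass) over atoms.
M = 4*12.011 + 8*1.008 + 2*79.904
M = 48.044 + 8.064 + 159.808
M = 215.916 g/mol, rounded to 3 dp:

215.916 g/mol


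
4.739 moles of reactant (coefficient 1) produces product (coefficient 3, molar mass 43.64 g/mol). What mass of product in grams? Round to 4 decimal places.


Use the coefficient ratio to convert reactant moles to product moles, then multiply by the product's molar mass.
moles_P = moles_R * (coeff_P / coeff_R) = 4.739 * (3/1) = 14.217
mass_P = moles_P * M_P = 14.217 * 43.64
mass_P = 620.42988 g, rounded to 4 dp:

620.4299 g


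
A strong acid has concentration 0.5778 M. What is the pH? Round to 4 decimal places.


A strong acid dissociates completely, so [H+] equals the given concentration.
pH = -log10([H+]) = -log10(0.5778)
pH = 0.23822246, rounded to 4 dp:

0.2382


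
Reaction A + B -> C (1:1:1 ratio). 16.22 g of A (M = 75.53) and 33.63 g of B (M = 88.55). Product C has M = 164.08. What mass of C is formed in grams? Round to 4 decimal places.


Find moles of each reactant; the smaller value is the limiting reagent in a 1:1:1 reaction, so moles_C equals moles of the limiter.
n_A = mass_A / M_A = 16.22 / 75.53 = 0.214749 mol
n_B = mass_B / M_B = 33.63 / 88.55 = 0.379785 mol
Limiting reagent: A (smaller), n_limiting = 0.214749 mol
mass_C = n_limiting * M_C = 0.214749 * 164.08
mass_C = 35.23601592 g, rounded to 4 dp:

35.2360 g


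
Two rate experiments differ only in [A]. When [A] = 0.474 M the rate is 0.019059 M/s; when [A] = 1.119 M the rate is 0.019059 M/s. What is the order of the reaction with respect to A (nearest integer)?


Rate is proportional to [A]^n, so rate2/rate1 = ([A]2/[A]1)^n. Take logs to solve for n.
rate2/rate1 = 0.019059 / 0.019059 = 1.0
[A]2/[A]1 = 1.119 / 0.474 = 2.3608
n = ln(1.0) / ln(2.3608) = 0.0
Nearest integer order:

0


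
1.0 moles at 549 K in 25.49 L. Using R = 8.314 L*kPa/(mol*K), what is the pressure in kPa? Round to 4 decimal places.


PV = nRT, solve for P = nRT / V.
nRT = 1.0 * 8.314 * 549 = 4564.386
P = 4564.386 / 25.49
P = 179.06575128 kPa, rounded to 4 dp:

179.0658 kPa


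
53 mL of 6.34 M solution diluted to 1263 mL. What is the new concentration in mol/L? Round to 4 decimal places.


Dilution: M1*V1 = M2*V2, solve for M2.
M2 = M1*V1 / V2
M2 = 6.34 * 53 / 1263
M2 = 336.02 / 1263
M2 = 0.26604909 mol/L, rounded to 4 dp:

0.2660 mol/L


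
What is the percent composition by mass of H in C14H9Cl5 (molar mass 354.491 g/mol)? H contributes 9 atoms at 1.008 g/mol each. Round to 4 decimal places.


pct = 100 * (n_elem * M_elem) / M_total
mass_contribution = 9 * 1.008 = 9.072 g/mol
pct = 100 * 9.072 / 354.491
pct = 2.55916229 %, rounded to 4 dp:

2.5592 %


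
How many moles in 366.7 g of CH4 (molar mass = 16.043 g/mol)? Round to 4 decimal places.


n = mass / M
n = 366.7 / 16.043
n = 22.85732095 mol, rounded to 4 dp:

22.8573 mol


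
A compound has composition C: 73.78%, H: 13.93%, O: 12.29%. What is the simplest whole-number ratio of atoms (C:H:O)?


Assume 100 g of compound, divide each mass% by atomic mass to get moles, then normalize by the smallest to get a raw atom ratio.
Moles per 100 g: C: 73.78/12.011 = 6.1427, H: 13.93/1.008 = 13.8194, O: 12.29/15.999 = 0.7682
Raw ratio (divide by min = 0.7682): C: 7.997, H: 17.99, O: 1.0
Multiply by 1 to clear fractions: C: 7.997 ~= 8, H: 17.99 ~= 18, O: 1.0 ~= 1
Reduce by GCD to get the simplest whole-number ratio:

8:18:1


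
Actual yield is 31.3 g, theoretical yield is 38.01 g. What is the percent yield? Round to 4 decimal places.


% yield = 100 * actual / theoretical
% yield = 100 * 31.3 / 38.01
% yield = 82.34675086 %, rounded to 4 dp:

82.3468 %
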